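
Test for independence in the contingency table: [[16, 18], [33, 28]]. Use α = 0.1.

χ² = 0.433. df = 1, critical = 2.706. Fail to reject H₀. No evidence of dependence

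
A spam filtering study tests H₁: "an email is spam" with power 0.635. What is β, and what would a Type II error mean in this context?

β = 1 - power = 1 - 0.635 = 0.365. A Type II error is failing to reject H₀ when H₀ is false (false negative) — here, failing to conclude that an email is spam when in fact it is true. Consequence: a spam email lands in the inbox.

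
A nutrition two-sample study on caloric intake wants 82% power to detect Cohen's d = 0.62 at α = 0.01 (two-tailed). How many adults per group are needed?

z_{α/2} = 2.576, z_β = Φ⁻¹(0.82) = 0.915. For medium effect (d = 0.62): n per group = 2(z_{α/2} + z_β)²/d² = 2(2.576 + 0.915)²/0.62² = 63.4 → 64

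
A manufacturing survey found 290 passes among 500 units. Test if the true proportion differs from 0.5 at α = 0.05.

p̂ = 0.58, p₀ = 0.5. z = (p̂ - p₀)/√(p₀(1-p₀)/n) = 3.578. Critical: ±1.96. Reject H₀.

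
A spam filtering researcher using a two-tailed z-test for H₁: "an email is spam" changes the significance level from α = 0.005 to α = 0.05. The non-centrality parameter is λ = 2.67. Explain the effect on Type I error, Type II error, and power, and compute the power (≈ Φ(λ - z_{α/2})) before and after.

Increasing α from 0.005 to 0.05:
• Type I error rate increases (α is the Type I rate by definition).
• Critical value moves from z_{α/2} = 2.807 to 1.96, so power = Φ(λ - z_{α/2}) goes from Φ(2.67 - 2.807) = 0.446 to Φ(2.67 - 1.96) = 0.761.
• Type II error rate β = 1 - power therefore decreases (0.554 → 0.239).
Appropriate when false negatives are costly — here, a spam email lands in the inbox.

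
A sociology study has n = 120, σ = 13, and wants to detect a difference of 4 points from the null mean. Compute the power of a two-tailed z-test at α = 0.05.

SE = σ/√n = 13/√120 = 1.187. Non-centrality λ = d/SE = 4/1.187 = 3.371. Power ≈ Φ(λ - z_{α/2}) = Φ(3.371 - 1.96) = Φ(1.411) = 0.921.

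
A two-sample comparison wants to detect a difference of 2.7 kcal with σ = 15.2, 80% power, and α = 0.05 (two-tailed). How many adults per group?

n per group = 2(z_α/2 + z_β)²σ²/d² = 2×(1.96 + 0.84)²×15.2²/2.7² = 496.9 → n = 497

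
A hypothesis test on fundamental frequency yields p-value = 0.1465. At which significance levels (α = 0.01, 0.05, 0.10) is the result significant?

p = 0.1465. Not significant at any of the given levels.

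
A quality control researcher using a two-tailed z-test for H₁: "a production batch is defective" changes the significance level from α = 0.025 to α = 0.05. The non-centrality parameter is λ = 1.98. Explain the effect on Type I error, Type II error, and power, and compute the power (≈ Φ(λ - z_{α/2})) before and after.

Increasing α from 0.025 to 0.05:
• Type I error rate increases (α is the Type I rate by definition).
• Critical value moves from z_{α/2} = 2.241 to 1.96, so power = Φ(λ - z_{α/2}) goes from Φ(1.98 - 2.241) = 0.397 to Φ(1.98 - 1.96) = 0.508.
• Type II error rate β = 1 - power therefore decreases (0.603 → 0.492).
Appropriate when false negatives are costly — here, shipping a defective batch — faulty products reach customers.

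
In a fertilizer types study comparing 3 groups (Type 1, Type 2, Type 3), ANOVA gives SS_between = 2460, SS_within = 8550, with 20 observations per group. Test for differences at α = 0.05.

df_between = 2, df_within = 57. F = MS_between/MS_within = 1230.0/150.0 = 8.2. F_crit ≈ 3.159. Reject H₀. At least one mean differs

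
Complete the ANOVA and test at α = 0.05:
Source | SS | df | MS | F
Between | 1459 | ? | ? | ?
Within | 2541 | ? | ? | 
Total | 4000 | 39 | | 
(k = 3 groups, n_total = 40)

df_between = 2, df_within = 37. MS_between = 729.5, MS_within = 68.68. F = 10.622, F_crit ≈ 3.252. Reject H₀.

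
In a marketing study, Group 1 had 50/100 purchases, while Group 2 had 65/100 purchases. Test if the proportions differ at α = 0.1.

p̂₁ = 0.5, p̂₂ = 0.65, pooled p̂ = 0.575. z = -2.146. Critical: ±1.645. Reject H₀.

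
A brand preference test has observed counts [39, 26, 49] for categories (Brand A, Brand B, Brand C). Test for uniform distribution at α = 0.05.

Expected = 38 each. χ² = Σ(O-E)²/E = 7.0. df = 2, critical value = 5.991. Reject H₀.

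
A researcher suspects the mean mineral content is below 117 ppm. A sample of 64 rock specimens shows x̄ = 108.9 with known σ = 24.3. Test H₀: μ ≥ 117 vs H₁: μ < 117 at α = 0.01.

z = -2.667. Critical value: -2.33. Reject H₀.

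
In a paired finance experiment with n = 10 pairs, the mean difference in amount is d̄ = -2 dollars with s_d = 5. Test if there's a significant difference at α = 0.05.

t = d̄/(s_d/√n) = -2/(5/√10) = -1.265. df = 9, critical t = ±2.262. Fail to reject H₀.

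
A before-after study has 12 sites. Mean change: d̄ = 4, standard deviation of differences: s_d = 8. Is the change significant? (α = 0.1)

t = d̄/(s_d/√n) = 4/(8/√12) = 1.732. df = 11, critical t = ±1.796. Fail to reject H₀.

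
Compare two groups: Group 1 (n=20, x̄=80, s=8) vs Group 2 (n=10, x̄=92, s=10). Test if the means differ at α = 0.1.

Pooled sp = 8.69. t = -3.564, df = 28. Critical t = ±1.701. Reject H₀.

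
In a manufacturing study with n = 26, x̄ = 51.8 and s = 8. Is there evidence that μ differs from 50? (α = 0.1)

t = (x̄ - μ₀)/(s/√n) = (51.8 - 50)/(8/√26) = 1.147. df = 25, critical t = ±1.708. Fail to reject H₀.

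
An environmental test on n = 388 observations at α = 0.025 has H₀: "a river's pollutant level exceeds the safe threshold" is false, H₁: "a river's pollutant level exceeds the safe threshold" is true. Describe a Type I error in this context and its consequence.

Type I error: rejecting H₀ when it is true — concluding that a river's pollutant level exceeds the safe threshold when in fact it is not. Consequence: shutting down a compliant factory unnecessarily.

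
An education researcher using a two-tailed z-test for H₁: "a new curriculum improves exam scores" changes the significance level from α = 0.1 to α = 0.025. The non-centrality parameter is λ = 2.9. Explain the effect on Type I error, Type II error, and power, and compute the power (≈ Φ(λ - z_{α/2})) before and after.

Decreasing α from 0.1 to 0.025:
• Type I error rate decreases (α is the Type I rate by definition).
• Critical value moves from z_{α/2} = 1.645 to 2.241, so power = Φ(λ - z_{α/2}) goes from Φ(2.9 - 1.645) = 0.895 to Φ(2.9 - 2.241) = 0.745.
• Type II error rate β = 1 - power therefore increases (0.105 → 0.255).
Appropriate when false positives are costly — here, adopting a curriculum that gives no real benefit — disruption for nothing.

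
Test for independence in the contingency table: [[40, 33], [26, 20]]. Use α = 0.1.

χ² = 0.034. df = 1, critical = 2.706. Fail to reject H₀. No evidence of dependence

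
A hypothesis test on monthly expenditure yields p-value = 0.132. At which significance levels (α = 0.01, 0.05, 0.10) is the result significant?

p = 0.132. Not significant at any of the given levels.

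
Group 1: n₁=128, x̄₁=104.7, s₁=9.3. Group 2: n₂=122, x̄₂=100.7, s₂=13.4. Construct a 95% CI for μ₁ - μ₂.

Difference = 4.0. SE = √(9.3²/128 + 13.4²/122) = 1.465. CI = (1.13, 6.87)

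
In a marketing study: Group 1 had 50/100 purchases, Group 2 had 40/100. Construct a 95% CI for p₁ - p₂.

p̂₁ = 0.5, p̂₂ = 0.4. Difference = 0.1. CI = (-0.037, 0.237)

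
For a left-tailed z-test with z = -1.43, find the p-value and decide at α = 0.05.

p = P(Z < -1.43) = Φ(-1.43) ≈ 0.0764. Since p ≥ 0.05, fail to reject H₀ (not significant) at α = 0.05.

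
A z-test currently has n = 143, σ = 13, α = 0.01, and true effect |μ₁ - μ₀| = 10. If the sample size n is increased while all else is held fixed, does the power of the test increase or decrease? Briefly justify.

Power increases: a larger n shrinks the standard error σ/√n, moving the sampling distribution under H₁ further from the critical value.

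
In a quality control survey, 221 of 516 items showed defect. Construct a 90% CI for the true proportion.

p̂ = 0.428. CI = p̂ ± z*√(p̂(1-p̂)/n) = (0.392, 0.464)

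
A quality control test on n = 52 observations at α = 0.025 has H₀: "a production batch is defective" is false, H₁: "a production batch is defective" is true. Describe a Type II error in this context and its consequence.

Type II error: failing to reject H₀ when it is false — concluding that a production batch is defective is not supported when in fact it is. Consequence: shipping a defective batch — faulty products reach customers.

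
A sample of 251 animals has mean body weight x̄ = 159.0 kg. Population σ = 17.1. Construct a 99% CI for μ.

CI = x̄ ± z*(σ/√n) = 159.0 ± 2.576(17.1/√251) = 159.0 ± 2.78 = (156.22, 161.78)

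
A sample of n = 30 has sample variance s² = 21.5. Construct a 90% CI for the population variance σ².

df = 29. χ²_{0.05} = 42.557, χ²_{0.95} = 17.708. CI for σ² = ((n-1)s²/χ²_{α/2}, (n-1)s²/χ²_{1-α/2}) = (29·21.5/42.557, 29·21.5/17.708) = (14.65, 35.21)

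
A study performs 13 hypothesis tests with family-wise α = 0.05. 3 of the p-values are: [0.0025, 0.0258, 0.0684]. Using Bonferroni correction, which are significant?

Bonferroni α = 0.05/13 = 0.00385. Significant p-values: [0.0025]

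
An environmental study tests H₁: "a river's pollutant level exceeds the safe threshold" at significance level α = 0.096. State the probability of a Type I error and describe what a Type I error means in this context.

P(Type I error) = α = 0.096. A Type I error is rejecting H₀ when H₀ is actually true (false positive) — here, concluding that a river's pollutant level exceeds the safe threshold when in fact this is not the case. Consequence: shutting down a compliant factory unnecessarily.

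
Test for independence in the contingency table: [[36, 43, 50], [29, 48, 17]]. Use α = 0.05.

χ² = 12.087. df = 2, critical = 5.991. Reject H₀. Variables are dependent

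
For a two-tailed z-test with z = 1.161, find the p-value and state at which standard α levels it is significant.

p = 2·P(Z > |1.161|) = 2·(1 - Φ(1.161)) ≈ 0.2456. Not significant at any standard level.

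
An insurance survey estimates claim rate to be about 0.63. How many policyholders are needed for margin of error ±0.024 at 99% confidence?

n = z²p(1-p)/E² = 2.576²×0.63×0.37/0.024² = 2685.4 → n = 2686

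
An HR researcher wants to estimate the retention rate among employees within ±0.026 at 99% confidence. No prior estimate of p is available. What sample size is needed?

Conservative approach: use p = 0.5 (maximizes p(1-p) = 0.25). n = z²(0.25)/E² = 2.576²×0.25/0.026² = 2454.1 → n = 2455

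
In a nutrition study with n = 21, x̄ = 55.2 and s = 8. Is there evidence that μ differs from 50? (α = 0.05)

t = (x̄ - μ₀)/(s/√n) = (55.2 - 50)/(8/√21) = 2.979. df = 20, critical t = ±2.086. Reject H₀.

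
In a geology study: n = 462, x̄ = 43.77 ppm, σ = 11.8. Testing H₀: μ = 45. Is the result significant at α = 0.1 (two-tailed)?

z = (43.77 - 45)/(11.8/√462) = -2.24. Since |z| > 1.645, significant at α = 0.1.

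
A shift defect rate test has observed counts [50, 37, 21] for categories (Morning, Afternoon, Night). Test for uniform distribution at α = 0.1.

Expected = 36 each. χ² = Σ(O-E)²/E = 11.722. df = 2, critical value = 4.605. Reject H₀.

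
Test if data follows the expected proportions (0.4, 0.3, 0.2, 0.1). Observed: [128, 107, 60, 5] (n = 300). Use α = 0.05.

Expected: [120.0, 90.0, 60.0, 30.0]. χ² = 24.578. df = 3, critical = 7.815. Reject H₀.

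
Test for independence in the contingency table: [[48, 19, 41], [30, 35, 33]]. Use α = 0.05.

χ² = 9.296. df = 2, critical = 5.991. Reject H₀. Variables are dependent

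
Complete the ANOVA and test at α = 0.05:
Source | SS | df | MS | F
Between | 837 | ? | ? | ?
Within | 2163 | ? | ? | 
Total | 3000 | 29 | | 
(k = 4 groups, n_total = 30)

df_between = 3, df_within = 26. MS_between = 279.0, MS_within = 83.19. F = 3.354, F_crit ≈ 2.975. Reject H₀.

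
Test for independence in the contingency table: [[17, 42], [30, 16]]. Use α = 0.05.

χ² = 13.854. df = 1, critical = 3.841. Reject H₀. Variables are dependent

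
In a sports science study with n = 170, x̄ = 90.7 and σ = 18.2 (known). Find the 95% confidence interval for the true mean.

CI = x̄ ± z*(σ/√n) = 90.7 ± 1.96(18.2/√170) = 90.7 ± 2.74 = (87.96, 93.44)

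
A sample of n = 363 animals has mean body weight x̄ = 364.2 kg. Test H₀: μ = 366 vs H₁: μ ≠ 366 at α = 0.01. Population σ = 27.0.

z = (x̄ - μ₀)/(σ/√n) = (364.2 - 366)/(27.0/√363) = -1.27. Critical value: ±2.576. Since |-1.27| ≤ 2.576, Fail to reject H₀.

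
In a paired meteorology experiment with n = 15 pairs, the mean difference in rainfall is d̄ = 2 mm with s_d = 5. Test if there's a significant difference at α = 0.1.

t = d̄/(s_d/√n) = 2/(5/√15) = 1.549. df = 14, critical t = ±1.761. Fail to reject H₀.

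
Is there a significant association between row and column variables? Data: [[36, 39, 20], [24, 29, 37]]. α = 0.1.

χ² = 8.812. df = 2, critical = 4.605. Reject H₀. Variables are dependent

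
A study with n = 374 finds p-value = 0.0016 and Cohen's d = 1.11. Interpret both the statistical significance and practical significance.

Statistically significant (p = 0.0016 < 0.05). Cohen's d = 1.11 indicates a large effect size. Both statistical and practical significance should be considered.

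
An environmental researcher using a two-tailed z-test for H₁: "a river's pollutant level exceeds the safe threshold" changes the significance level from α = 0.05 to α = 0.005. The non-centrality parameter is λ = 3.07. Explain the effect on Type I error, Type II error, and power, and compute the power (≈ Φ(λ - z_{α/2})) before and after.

Decreasing α from 0.05 to 0.005:
• Type I error rate decreases (α is the Type I rate by definition).
• Critical value moves from z_{α/2} = 1.96 to 2.807, so power = Φ(λ - z_{α/2}) goes from Φ(3.07 - 1.96) = 0.867 to Φ(3.07 - 2.807) = 0.604.
• Type II error rate β = 1 - power therefore increases (0.133 → 0.396).
Appropriate when false positives are costly — here, shutting down a compliant factory unnecessarily.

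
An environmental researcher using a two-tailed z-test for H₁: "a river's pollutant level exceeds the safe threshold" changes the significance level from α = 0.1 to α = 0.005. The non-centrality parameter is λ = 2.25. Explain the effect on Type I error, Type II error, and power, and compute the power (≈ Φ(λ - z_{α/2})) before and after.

Decreasing α from 0.1 to 0.005:
• Type I error rate decreases (α is the Type I rate by definition).
• Critical value moves from z_{α/2} = 1.645 to 2.807, so power = Φ(λ - z_{α/2}) goes from Φ(2.25 - 1.645) = 0.727 to Φ(2.25 - 2.807) = 0.289.
• Type II error rate β = 1 - power therefore increases (0.273 → 0.711).
Appropriate when false positives are costly — here, shutting down a compliant factory unnecessarily.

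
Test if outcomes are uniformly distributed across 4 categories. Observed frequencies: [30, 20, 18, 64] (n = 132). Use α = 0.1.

Expected = 33 each. χ² = Σ(O-E)²/E = 41.333. df = 3, critical value = 6.251. Reject H₀.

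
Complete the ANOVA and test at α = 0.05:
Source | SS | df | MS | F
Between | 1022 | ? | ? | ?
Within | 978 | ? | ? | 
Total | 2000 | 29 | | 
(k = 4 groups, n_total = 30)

df_between = 3, df_within = 26. MS_between = 340.67, MS_within = 37.62. F = 9.057, F_crit ≈ 2.975. Reject H₀.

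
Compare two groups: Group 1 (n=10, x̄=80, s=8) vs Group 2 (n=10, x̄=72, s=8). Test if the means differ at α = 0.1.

Pooled sp = 8.0. t = 2.236, df = 18. Critical t = ±1.734. Reject H₀.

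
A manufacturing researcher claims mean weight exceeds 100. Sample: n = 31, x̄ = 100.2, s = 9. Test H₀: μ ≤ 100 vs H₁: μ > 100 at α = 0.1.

t = (100.2 - 100)/(9/√31) = 0.124, df = 30. Critical t = 1.31. Fail to reject H₀.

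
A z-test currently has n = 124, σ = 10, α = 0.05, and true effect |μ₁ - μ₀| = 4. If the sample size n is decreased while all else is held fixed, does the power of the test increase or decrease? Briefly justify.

Power decreases: a smaller n inflates the standard error σ/√n, pulling the sampling distribution under H₁ back toward the critical value.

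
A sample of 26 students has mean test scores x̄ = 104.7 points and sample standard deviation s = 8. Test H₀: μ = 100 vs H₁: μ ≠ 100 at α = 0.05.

t = (x̄ - μ₀)/(s/√n) = (104.7 - 100)/(8/√26) = 2.996. df = 25, critical t = ±2.06. Reject H₀.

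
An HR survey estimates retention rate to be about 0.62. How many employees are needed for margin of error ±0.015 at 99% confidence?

n = z²p(1-p)/E² = 2.576²×0.62×0.38/0.015² = 6948.4 → n = 6949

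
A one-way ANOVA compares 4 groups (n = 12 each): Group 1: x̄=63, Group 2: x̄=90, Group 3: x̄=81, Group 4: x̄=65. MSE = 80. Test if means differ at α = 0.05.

Grand mean = 74.75. SS_between = 6057.0, MS_between = 2019.0. F = 25.238, F_crit ≈ 2.816. Reject H₀.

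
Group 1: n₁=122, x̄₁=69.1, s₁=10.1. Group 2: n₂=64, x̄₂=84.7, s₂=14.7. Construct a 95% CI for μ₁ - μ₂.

Difference = -15.6. SE = √(10.1²/122 + 14.7²/64) = 2.052. CI = (-19.62, -11.58)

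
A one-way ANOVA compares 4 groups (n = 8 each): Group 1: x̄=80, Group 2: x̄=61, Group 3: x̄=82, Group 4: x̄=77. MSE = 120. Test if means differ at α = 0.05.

Grand mean = 75.0. SS_between = 2192.0, MS_between = 730.67. F = 6.089, F_crit ≈ 2.947. Reject H₀.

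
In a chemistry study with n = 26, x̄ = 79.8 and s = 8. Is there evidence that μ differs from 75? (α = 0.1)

t = (x̄ - μ₀)/(s/√n) = (79.8 - 75)/(8/√26) = 3.059. df = 25, critical t = ±1.708. Reject H₀.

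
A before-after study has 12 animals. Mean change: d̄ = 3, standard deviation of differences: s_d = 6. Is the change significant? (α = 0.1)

t = d̄/(s_d/√n) = 3/(6/√12) = 1.732. df = 11, critical t = ±1.796. Fail to reject H₀.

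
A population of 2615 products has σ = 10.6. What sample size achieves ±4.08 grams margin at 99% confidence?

Without FPC: n₀ = (2.576×10.6/4.08)² = 44.79. With FPC: n = n₀N/(n₀+N-1) = 44.1 → n = 45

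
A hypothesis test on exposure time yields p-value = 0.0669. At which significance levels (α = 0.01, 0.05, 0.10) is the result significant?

p = 0.0669. Significant at: α = 0.1.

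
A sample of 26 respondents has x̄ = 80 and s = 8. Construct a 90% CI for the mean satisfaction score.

CI = x̄ ± t*(s/√n) = 80 ± 1.708(8/√26) = (77.32, 82.68)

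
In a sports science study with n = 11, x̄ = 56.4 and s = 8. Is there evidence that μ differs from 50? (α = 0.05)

t = (x̄ - μ₀)/(s/√n) = (56.4 - 50)/(8/√11) = 2.653. df = 10, critical t = ±2.228. Reject H₀.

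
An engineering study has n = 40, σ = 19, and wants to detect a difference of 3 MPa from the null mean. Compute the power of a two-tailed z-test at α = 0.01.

SE = σ/√n = 19/√40 = 3.004. Non-centrality λ = d/SE = 3/3.004 = 0.999. Power ≈ Φ(λ - z_{α/2}) = Φ(0.999 - 2.576) = Φ(-1.577) = 0.057.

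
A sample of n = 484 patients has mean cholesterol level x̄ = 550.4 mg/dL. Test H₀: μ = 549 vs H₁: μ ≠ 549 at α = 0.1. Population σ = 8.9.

z = (x̄ - μ₀)/(σ/√n) = (550.4 - 549)/(8.9/√484) = 3.461. Critical value: ±1.645. Since |3.461| > 1.645, Reject H₀.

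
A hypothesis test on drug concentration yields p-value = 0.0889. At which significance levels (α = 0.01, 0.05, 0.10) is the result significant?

p = 0.0889. Significant at: α = 0.1.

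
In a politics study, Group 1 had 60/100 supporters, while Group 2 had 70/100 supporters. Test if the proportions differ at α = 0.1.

p̂₁ = 0.6, p̂₂ = 0.7, pooled p̂ = 0.65. z = -1.482. Critical: ±1.645. Fail to reject H₀.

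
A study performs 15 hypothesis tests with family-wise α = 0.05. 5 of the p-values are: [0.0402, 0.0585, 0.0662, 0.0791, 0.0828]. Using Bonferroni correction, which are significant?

Bonferroni α = 0.05/15 = 0.00333. None of the given p-values are significant.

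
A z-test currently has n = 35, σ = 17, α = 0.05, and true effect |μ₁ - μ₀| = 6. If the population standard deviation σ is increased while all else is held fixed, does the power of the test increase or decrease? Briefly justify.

Power decreases: a larger σ inflates the standard error σ/√n, pulling the sampling distribution under H₁ back toward the critical value.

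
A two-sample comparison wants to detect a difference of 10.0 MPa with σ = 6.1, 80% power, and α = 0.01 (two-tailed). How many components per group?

n per group = 2(z_α/2 + z_β)²σ²/d² = 2×(2.576 + 0.84)²×6.1²/10.0² = 8.7 → n = 9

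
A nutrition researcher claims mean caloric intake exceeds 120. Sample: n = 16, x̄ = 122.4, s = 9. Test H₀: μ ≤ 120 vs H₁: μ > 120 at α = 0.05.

t = (122.4 - 120)/(9/√16) = 1.067, df = 15. Critical t = 1.753. Fail to reject H₀.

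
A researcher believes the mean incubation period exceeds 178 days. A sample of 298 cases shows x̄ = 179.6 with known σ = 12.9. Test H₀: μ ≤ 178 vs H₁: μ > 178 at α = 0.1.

z = 2.141. Critical value: 1.28. Reject H₀.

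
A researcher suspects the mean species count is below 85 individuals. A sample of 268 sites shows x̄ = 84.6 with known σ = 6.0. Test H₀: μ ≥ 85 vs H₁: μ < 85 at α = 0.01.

z = -1.091. Critical value: -2.33. Fail to reject H₀.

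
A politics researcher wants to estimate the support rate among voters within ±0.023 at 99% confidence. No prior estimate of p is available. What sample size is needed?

Conservative approach: use p = 0.5 (maximizes p(1-p) = 0.25). n = z²(0.25)/E² = 2.576²×0.25/0.023² = 3136.0 → n = 3136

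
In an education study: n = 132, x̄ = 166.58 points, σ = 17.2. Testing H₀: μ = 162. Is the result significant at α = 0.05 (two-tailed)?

z = (166.58 - 162)/(17.2/√132) = 3.059. Since |z| > 1.96, significant at α = 0.05.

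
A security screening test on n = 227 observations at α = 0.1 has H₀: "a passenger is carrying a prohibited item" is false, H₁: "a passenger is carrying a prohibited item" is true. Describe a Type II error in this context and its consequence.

Type II error: failing to reject H₀ when it is false — concluding that a passenger is carrying a prohibited item is not supported when in fact it is. Consequence: letting a prohibited item through — security breach.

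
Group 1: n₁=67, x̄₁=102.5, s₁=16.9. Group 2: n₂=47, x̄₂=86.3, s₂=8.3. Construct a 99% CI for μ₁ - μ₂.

Difference = 16.2. SE = √(16.9²/67 + 8.3²/47) = 2.393. CI = (10.03, 22.37)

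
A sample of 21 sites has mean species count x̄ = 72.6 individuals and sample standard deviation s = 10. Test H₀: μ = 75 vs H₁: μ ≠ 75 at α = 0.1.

t = (x̄ - μ₀)/(s/√n) = (72.6 - 75)/(10/√21) = -1.1. df = 20, critical t = ±1.725. Fail to reject H₀.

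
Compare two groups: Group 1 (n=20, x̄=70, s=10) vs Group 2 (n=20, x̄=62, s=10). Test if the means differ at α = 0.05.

Pooled sp = 10.0. t = 2.53, df = 38. Critical t = ±2.024. Reject H₀.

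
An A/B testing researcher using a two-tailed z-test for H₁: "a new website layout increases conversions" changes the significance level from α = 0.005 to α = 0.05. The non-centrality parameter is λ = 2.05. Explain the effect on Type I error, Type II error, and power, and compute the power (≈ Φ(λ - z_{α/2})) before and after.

Increasing α from 0.005 to 0.05:
• Type I error rate increases (α is the Type I rate by definition).
• Critical value moves from z_{α/2} = 2.807 to 1.96, so power = Φ(λ - z_{α/2}) goes from Φ(2.05 - 2.807) = 0.225 to Φ(2.05 - 1.96) = 0.536.
• Type II error rate β = 1 - power therefore decreases (0.775 → 0.464).
Appropriate when false negatives are costly — here, discarding a layout that would have improved conversions — lost revenue.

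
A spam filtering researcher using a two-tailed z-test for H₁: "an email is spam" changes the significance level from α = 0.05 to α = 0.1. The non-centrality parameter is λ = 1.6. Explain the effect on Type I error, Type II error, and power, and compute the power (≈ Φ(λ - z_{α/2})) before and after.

Increasing α from 0.05 to 0.1:
• Type I error rate increases (α is the Type I rate by definition).
• Critical value moves from z_{α/2} = 1.96 to 1.645, so power = Φ(λ - z_{α/2}) goes from Φ(1.6 - 1.96) = 0.359 to Φ(1.6 - 1.645) = 0.482.
• Type II error rate β = 1 - power therefore decreases (0.641 → 0.518).
Appropriate when false negatives are costly — here, a spam email lands in the inbox.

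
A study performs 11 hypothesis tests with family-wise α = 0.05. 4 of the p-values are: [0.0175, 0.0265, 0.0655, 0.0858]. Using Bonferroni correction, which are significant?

Bonferroni α = 0.05/11 = 0.00455. None of the given p-values are significant.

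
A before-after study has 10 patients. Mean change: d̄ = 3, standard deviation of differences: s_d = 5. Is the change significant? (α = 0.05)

t = d̄/(s_d/√n) = 3/(5/√10) = 1.897. df = 9, critical t = ±2.262. Fail to reject H₀.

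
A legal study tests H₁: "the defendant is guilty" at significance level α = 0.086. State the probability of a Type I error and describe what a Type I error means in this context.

P(Type I error) = α = 0.086. A Type I error is rejecting H₀ when H₀ is actually true (false positive) — here, concluding that the defendant is guilty when in fact this is not the case. Consequence: convicting an innocent person.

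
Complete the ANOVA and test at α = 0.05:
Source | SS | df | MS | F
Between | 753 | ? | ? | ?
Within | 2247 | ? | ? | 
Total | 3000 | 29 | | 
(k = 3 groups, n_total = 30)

df_between = 2, df_within = 27. MS_between = 376.5, MS_within = 83.22. F = 4.524, F_crit ≈ 3.354. Reject H₀.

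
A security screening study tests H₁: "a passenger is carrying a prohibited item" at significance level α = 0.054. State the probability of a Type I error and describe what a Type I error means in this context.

P(Type I error) = α = 0.054. A Type I error is rejecting H₀ when H₀ is actually true (false positive) — here, concluding that a passenger is carrying a prohibited item when in fact this is not the case. Consequence: detaining an innocent passenger — delay and inconvenience.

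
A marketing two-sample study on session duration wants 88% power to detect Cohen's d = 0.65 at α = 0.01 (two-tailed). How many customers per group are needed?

z_{α/2} = 2.576, z_β = Φ⁻¹(0.88) = 1.175. For medium effect (d = 0.65): n per group = 2(z_{α/2} + z_β)²/d² = 2(2.576 + 1.175)²/0.65² = 66.6 → 67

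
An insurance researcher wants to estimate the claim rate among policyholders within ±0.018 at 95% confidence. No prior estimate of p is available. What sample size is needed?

Conservative approach: use p = 0.5 (maximizes p(1-p) = 0.25). n = z²(0.25)/E² = 1.96²×0.25/0.018² = 2964.2 → n = 2965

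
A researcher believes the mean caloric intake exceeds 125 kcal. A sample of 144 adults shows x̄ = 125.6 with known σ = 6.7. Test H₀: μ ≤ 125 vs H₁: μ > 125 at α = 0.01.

z = 1.075. Critical value: 2.33. Fail to reject H₀.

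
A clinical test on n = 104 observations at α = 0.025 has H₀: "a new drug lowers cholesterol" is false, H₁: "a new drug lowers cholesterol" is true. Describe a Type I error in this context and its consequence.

Type I error: rejecting H₀ when it is true — concluding that a new drug lowers cholesterol when in fact it is not. Consequence: approving an ineffective drug — patients take a useless medication and may skip effective alternatives.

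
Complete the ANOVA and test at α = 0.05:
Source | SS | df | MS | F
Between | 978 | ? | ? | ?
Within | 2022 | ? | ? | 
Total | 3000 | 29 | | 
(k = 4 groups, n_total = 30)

df_between = 3, df_within = 26. MS_between = 326.0, MS_within = 77.77. F = 4.192, F_crit ≈ 2.975. Reject H₀.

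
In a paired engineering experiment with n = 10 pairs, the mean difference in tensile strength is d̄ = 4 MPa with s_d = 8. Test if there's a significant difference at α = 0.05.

t = d̄/(s_d/√n) = 4/(8/√10) = 1.581. df = 9, critical t = ±2.262. Fail to reject H₀.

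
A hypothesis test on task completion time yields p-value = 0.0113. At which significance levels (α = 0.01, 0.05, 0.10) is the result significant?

p = 0.0113. Significant at: α = 0.05, 0.1.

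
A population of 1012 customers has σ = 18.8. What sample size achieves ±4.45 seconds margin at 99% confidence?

Without FPC: n₀ = (2.576×18.8/4.45)² = 118.437. With FPC: n = n₀N/(n₀+N-1) = 106.1 → n = 107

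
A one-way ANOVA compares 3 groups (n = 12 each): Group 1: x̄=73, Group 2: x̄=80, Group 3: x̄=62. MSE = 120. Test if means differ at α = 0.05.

Grand mean = 71.67. SS_between = 1976.0, MS_between = 988.0. F = 8.233, F_crit ≈ 3.285. Reject H₀.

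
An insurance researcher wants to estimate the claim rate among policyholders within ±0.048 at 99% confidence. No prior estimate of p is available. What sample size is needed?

Conservative approach: use p = 0.5 (maximizes p(1-p) = 0.25). n = z²(0.25)/E² = 2.576²×0.25/0.048² = 720.03 → n = 721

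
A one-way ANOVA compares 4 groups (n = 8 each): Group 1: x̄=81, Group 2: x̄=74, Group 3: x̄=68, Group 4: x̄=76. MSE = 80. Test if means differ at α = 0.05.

Grand mean = 74.75. SS_between = 694.0, MS_between = 231.33. F = 2.892, F_crit ≈ 2.947. Fail to reject H₀.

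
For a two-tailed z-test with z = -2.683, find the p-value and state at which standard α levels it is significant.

p = 2·P(Z > |-2.683|) = 2·(1 - Φ(2.683)) ≈ 0.0073. Significant at α = 0.1; Significant at α = 0.05; Significant at α = 0.01.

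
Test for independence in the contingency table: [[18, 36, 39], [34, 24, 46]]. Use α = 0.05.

χ² = 7.308. df = 2, critical = 5.991. Reject H₀. Variables are dependent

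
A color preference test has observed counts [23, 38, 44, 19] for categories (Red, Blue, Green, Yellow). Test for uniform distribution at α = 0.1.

Expected = 31 each. χ² = Σ(O-E)²/E = 13.742. df = 3, critical value = 6.251. Reject H₀.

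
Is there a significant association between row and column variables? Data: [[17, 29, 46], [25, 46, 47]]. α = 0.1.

χ² = 2.203. df = 2, critical = 4.605. Fail to reject H₀. No evidence of dependence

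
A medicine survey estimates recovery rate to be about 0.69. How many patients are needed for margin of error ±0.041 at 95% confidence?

n = z²p(1-p)/E² = 1.96²×0.69×0.31/0.041² = 488.8 → n = 489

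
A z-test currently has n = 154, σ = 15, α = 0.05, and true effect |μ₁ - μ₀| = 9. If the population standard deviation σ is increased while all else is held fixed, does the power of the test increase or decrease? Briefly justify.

Power decreases: a larger σ inflates the standard error σ/√n, pulling the sampling distribution under H₁ back toward the critical value.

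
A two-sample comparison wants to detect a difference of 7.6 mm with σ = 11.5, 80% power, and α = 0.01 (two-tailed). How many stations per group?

n per group = 2(z_α/2 + z_β)²σ²/d² = 2×(2.576 + 0.84)²×11.5²/7.6² = 53.4 → n = 54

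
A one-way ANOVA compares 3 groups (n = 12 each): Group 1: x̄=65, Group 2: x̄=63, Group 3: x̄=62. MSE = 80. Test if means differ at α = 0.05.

Grand mean = 63.33. SS_between = 56.0, MS_between = 28.0. F = 0.35, F_crit ≈ 3.285. Fail to reject H₀.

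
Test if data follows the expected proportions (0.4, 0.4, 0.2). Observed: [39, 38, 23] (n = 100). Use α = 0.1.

Expected: [40.0, 40.0, 20.0]. χ² = 0.575. df = 2, critical = 4.605. Fail to reject H₀.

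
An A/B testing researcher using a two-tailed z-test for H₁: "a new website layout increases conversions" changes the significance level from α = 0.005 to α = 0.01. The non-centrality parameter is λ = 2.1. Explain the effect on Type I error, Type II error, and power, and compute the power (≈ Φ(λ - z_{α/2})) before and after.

Increasing α from 0.005 to 0.01:
• Type I error rate increases (α is the Type I rate by definition).
• Critical value moves from z_{α/2} = 2.807 to 2.576, so power = Φ(λ - z_{α/2}) goes from Φ(2.1 - 2.807) = 0.24 to Φ(2.1 - 2.576) = 0.317.
• Type II error rate β = 1 - power therefore decreases (0.76 → 0.683).
Appropriate when false negatives are costly — here, discarding a layout that would have improved conversions — lost revenue.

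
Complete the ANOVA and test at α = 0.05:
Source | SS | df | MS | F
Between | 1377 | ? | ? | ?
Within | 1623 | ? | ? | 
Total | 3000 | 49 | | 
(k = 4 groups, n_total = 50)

df_between = 3, df_within = 46. MS_between = 459.0, MS_within = 35.28. F = 13.009, F_crit ≈ 2.807. Reject H₀.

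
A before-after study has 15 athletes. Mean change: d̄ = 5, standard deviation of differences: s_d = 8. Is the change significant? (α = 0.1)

t = d̄/(s_d/√n) = 5/(8/√15) = 2.421. df = 14, critical t = ±1.761. Reject H₀.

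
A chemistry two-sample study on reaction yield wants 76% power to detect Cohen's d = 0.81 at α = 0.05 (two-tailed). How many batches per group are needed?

z_{α/2} = 1.96, z_β = Φ⁻¹(0.76) = 0.706. For large effect (d = 0.81): n per group = 2(z_{α/2} + z_β)²/d² = 2(1.96 + 0.706)²/0.81² = 21.7 → 22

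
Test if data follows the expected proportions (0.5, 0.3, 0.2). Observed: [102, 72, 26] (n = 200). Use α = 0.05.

Expected: [100.0, 60.0, 40.0]. χ² = 7.34. df = 2, critical = 5.991. Reject H₀.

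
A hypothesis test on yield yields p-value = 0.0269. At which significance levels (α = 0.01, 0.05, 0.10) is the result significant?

p = 0.0269. Significant at: α = 0.05, 0.1.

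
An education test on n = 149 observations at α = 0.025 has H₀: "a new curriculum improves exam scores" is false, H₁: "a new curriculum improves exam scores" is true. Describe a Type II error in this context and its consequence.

Type II error: failing to reject H₀ when it is false — concluding that a new curriculum improves exam scores is not supported when in fact it is. Consequence: keeping the old curriculum when the new one would have helped students.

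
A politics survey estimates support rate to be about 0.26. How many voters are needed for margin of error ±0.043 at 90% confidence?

n = z²p(1-p)/E² = 1.645²×0.26×0.74/0.043² = 281.6 → n = 282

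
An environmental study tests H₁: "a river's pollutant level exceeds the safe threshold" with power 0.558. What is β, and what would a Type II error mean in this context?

β = 1 - power = 1 - 0.558 = 0.442. A Type II error is failing to reject H₀ when H₀ is false (false negative) — here, failing to conclude that a river's pollutant level exceeds the safe threshold when in fact it is true. Consequence: allowing unsafe pollution to continue.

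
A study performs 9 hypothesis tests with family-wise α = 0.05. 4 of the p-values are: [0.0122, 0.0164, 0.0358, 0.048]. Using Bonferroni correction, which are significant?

Bonferroni α = 0.05/9 = 0.00556. None of the given p-values are significant.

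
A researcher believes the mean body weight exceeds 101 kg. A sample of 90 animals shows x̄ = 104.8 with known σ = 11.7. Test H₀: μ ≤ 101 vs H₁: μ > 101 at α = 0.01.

z = 3.081. Critical value: 2.33. Reject H₀.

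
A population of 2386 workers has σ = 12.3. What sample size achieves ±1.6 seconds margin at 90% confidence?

Without FPC: n₀ = (1.645×12.3/1.6)² = 159.92. With FPC: n = n₀N/(n₀+N-1) = 149.9 → n = 150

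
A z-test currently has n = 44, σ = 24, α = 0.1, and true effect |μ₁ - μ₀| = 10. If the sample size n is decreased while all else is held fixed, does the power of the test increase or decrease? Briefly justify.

Power decreases: a smaller n inflates the standard error σ/√n, pulling the sampling distribution under H₁ back toward the critical value.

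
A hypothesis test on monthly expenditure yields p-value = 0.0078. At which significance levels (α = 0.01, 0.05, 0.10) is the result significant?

p = 0.0078. Significant at: α = 0.01, 0.05, 0.1.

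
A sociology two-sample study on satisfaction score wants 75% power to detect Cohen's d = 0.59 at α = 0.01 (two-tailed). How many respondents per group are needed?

z_{α/2} = 2.576, z_β = Φ⁻¹(0.75) = 0.674. For medium effect (d = 0.59): n per group = 2(z_{α/2} + z_β)²/d² = 2(2.576 + 0.674)²/0.59² = 60.7 → 61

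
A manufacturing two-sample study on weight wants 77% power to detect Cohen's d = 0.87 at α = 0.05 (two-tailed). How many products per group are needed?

z_{α/2} = 1.96, z_β = Φ⁻¹(0.77) = 0.739. For large effect (d = 0.87): n per group = 2(z_{α/2} + z_β)²/d² = 2(1.96 + 0.739)²/0.87² = 19.2 → 20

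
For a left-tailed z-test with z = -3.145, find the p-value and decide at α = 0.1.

p = P(Z < -3.145) = Φ(-3.145) ≈ 0.0008. Since p < 0.1, reject H₀ (significant) at α = 0.1.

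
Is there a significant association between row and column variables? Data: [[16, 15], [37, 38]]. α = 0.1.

χ² = 0.046. df = 1, critical = 2.706. Fail to reject H₀. No evidence of dependence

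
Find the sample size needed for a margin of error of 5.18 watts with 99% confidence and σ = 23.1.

n = (z*σ/E)² = (2.576×23.1/5.18)² = 132.0 → n = 132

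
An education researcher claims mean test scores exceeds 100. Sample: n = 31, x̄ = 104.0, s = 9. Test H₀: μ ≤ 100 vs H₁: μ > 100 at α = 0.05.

t = (104.0 - 100)/(9/√31) = 2.475, df = 30. Critical t = 1.697. Reject H₀.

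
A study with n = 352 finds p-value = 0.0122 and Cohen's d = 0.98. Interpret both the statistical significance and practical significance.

Statistically significant (p = 0.0122 < 0.05). Cohen's d = 0.98 indicates a large effect size. Both statistical and practical significance should be considered.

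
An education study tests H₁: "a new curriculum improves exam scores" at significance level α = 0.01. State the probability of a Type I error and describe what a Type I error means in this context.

P(Type I error) = α = 0.01. A Type I error is rejecting H₀ when H₀ is actually true (false positive) — here, concluding that a new curriculum improves exam scores when in fact this is not the case. Consequence: adopting a curriculum that gives no real benefit — disruption for nothing.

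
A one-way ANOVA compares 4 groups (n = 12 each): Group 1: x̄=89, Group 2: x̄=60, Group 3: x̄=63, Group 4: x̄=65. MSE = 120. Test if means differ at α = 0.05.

Grand mean = 69.25. SS_between = 6393.0, MS_between = 2131.0. F = 17.758, F_crit ≈ 2.816. Reject H₀.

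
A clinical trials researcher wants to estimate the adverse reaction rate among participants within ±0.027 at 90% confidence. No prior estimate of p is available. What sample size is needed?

Conservative approach: use p = 0.5 (maximizes p(1-p) = 0.25). n = z²(0.25)/E² = 1.645²×0.25/0.027² = 928.0 → n = 928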